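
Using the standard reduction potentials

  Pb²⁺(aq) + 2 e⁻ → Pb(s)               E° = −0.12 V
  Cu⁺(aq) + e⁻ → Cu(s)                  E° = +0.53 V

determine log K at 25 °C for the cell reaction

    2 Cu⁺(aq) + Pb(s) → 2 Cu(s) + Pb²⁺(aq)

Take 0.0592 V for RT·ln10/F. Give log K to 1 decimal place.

The Cu⁺/Cu couple is reduced (cathode); E°cell = +0.53 − (−0.12) = +0.65 V with n = 2.
At equilibrium E = 0, so log K = nE°cell / 0.0592 = (2)(+0.65) / 0.0592 = 22.0.

log K = 22.0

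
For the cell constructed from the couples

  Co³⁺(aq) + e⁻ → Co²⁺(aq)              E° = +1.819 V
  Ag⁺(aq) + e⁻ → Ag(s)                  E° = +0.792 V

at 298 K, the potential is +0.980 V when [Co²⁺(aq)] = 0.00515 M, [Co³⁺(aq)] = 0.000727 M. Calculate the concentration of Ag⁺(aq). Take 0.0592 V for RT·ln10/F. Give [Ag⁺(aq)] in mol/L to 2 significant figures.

0.88 M

Co³⁺/Co²⁺ is the cathode (higher E°); E°cell = +1.819 − (+0.792) = +1.027 V with n = 1.
Rearranging E = E° − (0.0592/n)·log Q gives log Q = 1(+1.027 − (+0.980))/0.0592 = 0.794.
For Co³⁺(aq) + Ag(s) → Co²⁺(aq) + Ag⁺(aq), the reaction quotient is Q = ([Co²⁺(aq)]·[Ag⁺(aq)]) / [Co³⁺(aq)].
Solving for the unknown gives log [Ag⁺(aq)] = −0.056, so [Ag⁺(aq)] ≈ 0.88 M.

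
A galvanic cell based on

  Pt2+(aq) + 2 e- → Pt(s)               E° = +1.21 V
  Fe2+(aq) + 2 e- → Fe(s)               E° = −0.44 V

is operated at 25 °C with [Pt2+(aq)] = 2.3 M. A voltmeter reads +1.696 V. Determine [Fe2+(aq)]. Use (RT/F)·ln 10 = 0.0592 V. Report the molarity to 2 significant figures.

Pt²⁺/Pt is the cathode (higher E°); E°cell = +1.21 − (−0.44) = +1.65 V with n = 2.
From the Nernst equation, log Q = n(E° − E)/0.0592 = 2·(+1.65 − (+1.696))/0.0592 = −1.554.
For Pt2+(aq) + Fe(s) → Pt(s) + Fe2+(aq), the reaction quotient is Q = [Fe2+(aq)] / [Pt2+(aq)].
Substituting the known concentrations and solving, log [Fe2+(aq)] = −1.192 and [Fe2+(aq)] = 0.064 M.

0.064 M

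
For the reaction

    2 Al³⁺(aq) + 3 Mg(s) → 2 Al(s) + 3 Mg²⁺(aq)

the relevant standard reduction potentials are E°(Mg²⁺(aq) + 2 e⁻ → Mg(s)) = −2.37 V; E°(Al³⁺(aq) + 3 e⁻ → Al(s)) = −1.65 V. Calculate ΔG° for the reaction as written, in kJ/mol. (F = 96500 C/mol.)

−417 kJ/mol

In the reaction as written Al³⁺(aq) is reduced, so the Al³⁺/Al couple is the cathode and Mg²⁺/Mg is the anode.
E°cell = −1.65 − (−2.37) = +0.72 V; balancing electrons gives n = 6.
ΔG° = −nFE°cell = −(6)(96500)(+0.72) J/mol = −417 kJ/mol.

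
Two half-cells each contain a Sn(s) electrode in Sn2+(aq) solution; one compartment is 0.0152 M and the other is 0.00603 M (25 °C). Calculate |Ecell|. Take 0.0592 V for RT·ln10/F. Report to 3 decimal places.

0.012 V

For a concentration cell E°cell = 0, since both electrodes use the same couple.
The compartment with the higher Sn2+(aq) concentration (0.0152 M) acts as the cathode; ions are reduced there and produced at the dilute (0.00603 M) anode.
With n = 2, Ecell = −(0.0592/2)·log([dilute]/[conc]) = −(0.0592/2)·log(0.00603/0.0152) = +0.012 V.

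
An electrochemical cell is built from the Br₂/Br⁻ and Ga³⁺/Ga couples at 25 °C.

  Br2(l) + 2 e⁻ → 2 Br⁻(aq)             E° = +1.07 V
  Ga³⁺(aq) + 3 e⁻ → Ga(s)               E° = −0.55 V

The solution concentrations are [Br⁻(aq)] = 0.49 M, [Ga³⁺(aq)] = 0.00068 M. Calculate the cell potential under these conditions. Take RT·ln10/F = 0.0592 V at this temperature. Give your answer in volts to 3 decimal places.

+1.701 V

The Br₂/Br⁻ couple has the more positive E°, so it is the cathode; Ga³⁺/Ga is the anode.
The standard potential is +1.07 − (−0.55) = +1.62 V and the balanced reaction transfers n = 6 electrons.
For the overall reaction 3 Br2(l) + 2 Ga(s) → 6 Br⁻(aq) + 2 Ga³⁺(aq), Q = [Br⁻(aq)]^6·[Ga³⁺(aq)]^2 = 6.4×10^−9, giving log Q = −8.194.
Applying E = E° − (RT ln10/nF)·log Q gives +1.62 − (0.0592/6)(−8.194) = +1.701 V.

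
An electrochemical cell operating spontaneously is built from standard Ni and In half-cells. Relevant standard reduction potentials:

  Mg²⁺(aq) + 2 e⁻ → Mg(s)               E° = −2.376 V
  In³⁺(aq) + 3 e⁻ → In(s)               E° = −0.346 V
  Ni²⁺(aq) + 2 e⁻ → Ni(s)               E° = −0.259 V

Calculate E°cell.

The Ni²⁺/Ni couple has the higher E°, so Ni ion is reduced (cathode) and In is oxidized (anode).
E°cell = E°(cathode) − E°(anode) = −0.259 − (−0.346) = +0.087 V.

+0.087 V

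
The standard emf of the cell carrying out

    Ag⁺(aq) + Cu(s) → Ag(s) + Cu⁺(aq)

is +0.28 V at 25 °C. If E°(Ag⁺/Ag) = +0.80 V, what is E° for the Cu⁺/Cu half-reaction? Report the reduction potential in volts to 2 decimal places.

+0.52 V

In the reaction as written the Ag⁺/Ag couple is reduced (cathode) and Cu⁺/Cu is oxidized (anode), so E°cell = E°(Ag⁺/Ag) − E°(Cu⁺/Cu).
E°(Cu⁺/Cu) = E°(cathode) − E°cell = +0.80 − (+0.28) = +0.52 V.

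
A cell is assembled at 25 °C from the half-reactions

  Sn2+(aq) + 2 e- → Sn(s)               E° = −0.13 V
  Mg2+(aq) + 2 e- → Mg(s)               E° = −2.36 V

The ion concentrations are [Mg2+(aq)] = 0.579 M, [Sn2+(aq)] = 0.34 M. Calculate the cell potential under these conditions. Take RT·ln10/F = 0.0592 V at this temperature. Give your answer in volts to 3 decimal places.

Since E°(Sn²⁺/Sn) > E°(Mg²⁺/Mg), Sn²⁺/Sn serves as the cathode.
E°cell = E°cat − E°an = −0.13 − (−2.36) = +2.23 V; n = 2.
Balancing gives Sn2+(aq) + Mg(s) → Sn(s) + Mg2+(aq); hence Q = [Mg2+(aq)] / [Sn2+(aq)] = 1.7 (log Q = 0.231).
E = E° − (0.0592/n)·log Q = +2.23 − (0.0592/2)(0.231) = +2.223 V.

+2.223 V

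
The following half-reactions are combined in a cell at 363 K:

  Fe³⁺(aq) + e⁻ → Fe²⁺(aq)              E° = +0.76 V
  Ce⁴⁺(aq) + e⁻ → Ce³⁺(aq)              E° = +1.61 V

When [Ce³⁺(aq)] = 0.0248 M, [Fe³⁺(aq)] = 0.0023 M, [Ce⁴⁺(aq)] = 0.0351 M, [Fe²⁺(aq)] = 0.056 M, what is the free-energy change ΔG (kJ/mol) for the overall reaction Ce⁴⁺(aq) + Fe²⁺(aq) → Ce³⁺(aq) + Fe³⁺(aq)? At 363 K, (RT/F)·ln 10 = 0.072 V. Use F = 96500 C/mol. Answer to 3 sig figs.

E°cell = +1.61 − (+0.76) = +0.85 V; the balanced reaction transfers n = 1 electron.
Q = ([Ce³⁺(aq)]·[Fe³⁺(aq)]) / ([Ce⁴⁺(aq)]·[Fe²⁺(aq)]) = 0.029, so log Q = −1.537 and E = +0.85 − (0.072/1)(−1.537) = +0.9607 V.
Then ΔG = −nFE = −1 × 96500 × +0.9607 J/mol = −92.7 kJ/mol.

−92.7 kJ/mol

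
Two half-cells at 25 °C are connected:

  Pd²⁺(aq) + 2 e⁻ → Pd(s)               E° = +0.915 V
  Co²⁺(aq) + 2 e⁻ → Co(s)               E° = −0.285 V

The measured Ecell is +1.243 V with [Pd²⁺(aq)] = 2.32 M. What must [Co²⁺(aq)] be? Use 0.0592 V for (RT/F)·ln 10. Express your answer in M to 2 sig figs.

Pd²⁺/Pd is the cathode (higher E°); E°cell = +0.915 − (−0.285) = +1.200 V with n = 2.
Rearranging E = E° − (0.0592/n)·log Q gives log Q = 2(+1.200 − (+1.243))/0.0592 = −1.453.
For Pd²⁺(aq) + Co(s) → Pd(s) + Co²⁺(aq), the reaction quotient is Q = [Co²⁺(aq)] / [Pd²⁺(aq)].
Substituting the known concentrations and solving, log [Co²⁺(aq)] = −1.088 and [Co²⁺(aq)] = 0.082 M.

0.082 M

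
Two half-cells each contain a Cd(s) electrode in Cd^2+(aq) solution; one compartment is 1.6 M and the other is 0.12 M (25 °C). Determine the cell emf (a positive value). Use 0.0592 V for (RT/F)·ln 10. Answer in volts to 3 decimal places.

For a concentration cell E°cell = 0, since both electrodes use the same couple.
The compartment with the higher Cd^2+(aq) concentration (1.6 M) acts as the cathode; ions are reduced there and produced at the dilute (0.12 M) anode.
With n = 2, Ecell = −(0.0592/2)·log([dilute]/[conc]) = −(0.0592/2)·log(0.12/1.6) = +0.033 V.

0.033 V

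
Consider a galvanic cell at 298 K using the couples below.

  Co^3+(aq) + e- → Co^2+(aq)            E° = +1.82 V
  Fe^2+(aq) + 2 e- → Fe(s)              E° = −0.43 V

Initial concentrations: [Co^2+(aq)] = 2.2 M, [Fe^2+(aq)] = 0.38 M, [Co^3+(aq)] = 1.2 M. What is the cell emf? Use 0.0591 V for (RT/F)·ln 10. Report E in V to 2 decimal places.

The Co³⁺/Co²⁺ couple has the more positive E°, so it is the cathode; Fe²⁺/Fe is the anode.
The standard potential is +1.82 − (−0.43) = +2.25 V and the balanced reaction transfers n = 2 electrons.
Balancing gives 2 Co^3+(aq) + Fe(s) → 2 Co^2+(aq) + Fe^2+(aq); hence Q = ([Co^2+(aq)]^2·[Fe^2+(aq)]) / [Co^3+(aq)]^2 = 1.28 (log Q = 0.106).
By the Nernst equation, E = +2.25 − (0.0591/2)·(0.106) = +2.25 V.

+2.25 V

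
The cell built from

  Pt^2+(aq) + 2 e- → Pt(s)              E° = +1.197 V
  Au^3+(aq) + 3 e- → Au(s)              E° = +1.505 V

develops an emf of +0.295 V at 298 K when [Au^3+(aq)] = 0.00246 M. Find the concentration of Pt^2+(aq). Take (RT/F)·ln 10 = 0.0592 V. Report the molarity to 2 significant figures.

0.050 M

The Au³⁺/Au couple has the larger reduction potential, so it is the cathode: E°cell = +1.505 − (+1.197) = +0.308 V and n = 6.
Since E = E° − (0.0592/n)·log Q, log Q = n(E° − E)/0.0592 = 1.318.
Balancing electrons gives 2 Au^3+(aq) + 3 Pt(s) → 2 Au(s) + 3 Pt^2+(aq); thus Q = [Pt^2+(aq)]^3 / [Au^3+(aq)]^2.
Substituting the known concentrations and solving, log [Pt^2+(aq)] = −1.300 and [Pt^2+(aq)] = 0.050 M.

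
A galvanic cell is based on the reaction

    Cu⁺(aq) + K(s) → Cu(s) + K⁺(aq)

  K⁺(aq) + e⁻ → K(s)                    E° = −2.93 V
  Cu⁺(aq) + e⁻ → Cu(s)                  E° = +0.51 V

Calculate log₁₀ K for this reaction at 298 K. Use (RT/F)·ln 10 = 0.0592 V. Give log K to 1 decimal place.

log K = 58.1

The Cu⁺/Cu couple is reduced (cathode); E°cell = +0.51 − (−2.93) = +3.44 V with n = 1.
At equilibrium E = 0, so log K = nE°cell / 0.0592 = (1)(+3.44) / 0.0592 = 58.1.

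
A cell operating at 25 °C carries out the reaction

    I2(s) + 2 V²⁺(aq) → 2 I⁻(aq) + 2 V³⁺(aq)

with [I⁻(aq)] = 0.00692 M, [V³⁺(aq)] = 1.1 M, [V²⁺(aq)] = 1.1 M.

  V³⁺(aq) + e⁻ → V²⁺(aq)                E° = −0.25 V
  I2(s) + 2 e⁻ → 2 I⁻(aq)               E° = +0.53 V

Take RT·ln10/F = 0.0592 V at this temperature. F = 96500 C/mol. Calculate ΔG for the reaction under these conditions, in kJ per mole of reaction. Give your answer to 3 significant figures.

−175 kJ/mol

The standard cell potential is +0.53 − (−0.25) = +0.78 V, with n = 2 electrons in the balanced equation.
Q = ([I⁻(aq)]^2·[V³⁺(aq)]^2) / [V²⁺(aq)]^2 = 4.79×10^−5, so log Q = −4.320 and E = +0.78 − (0.0592/2)(−4.320) = +0.9079 V.
ΔG = −nFE = −(2)(96500)(+0.9079) J/mol = −175 kJ/mol.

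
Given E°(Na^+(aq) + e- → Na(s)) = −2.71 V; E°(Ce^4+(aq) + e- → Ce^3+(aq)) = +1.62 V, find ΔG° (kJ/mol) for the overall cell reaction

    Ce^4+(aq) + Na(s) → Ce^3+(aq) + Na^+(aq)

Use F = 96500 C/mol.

In the reaction as written Ce^4+(aq) is reduced, so the Ce⁴⁺/Ce³⁺ couple is the cathode and Na⁺/Na is the anode.
E°cell = +1.62 − (−2.71) = +4.33 V; balancing electrons gives n = 1.
ΔG° = −nFE°cell = −(1)(96500)(+4.33) J/mol = −418 kJ/mol.

−418 kJ/mol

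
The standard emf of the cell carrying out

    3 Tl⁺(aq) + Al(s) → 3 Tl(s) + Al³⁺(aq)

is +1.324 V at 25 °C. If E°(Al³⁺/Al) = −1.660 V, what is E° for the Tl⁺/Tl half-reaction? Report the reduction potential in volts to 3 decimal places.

−0.336 V

In the reaction as written the Tl⁺/Tl couple is reduced (cathode) and Al³⁺/Al is oxidized (anode), so E°cell = E°(Tl⁺/Tl) − E°(Al³⁺/Al).
E°(Tl⁺/Tl) = E°cell + E°(anode) = +1.324 + (−1.660) = −0.336 V.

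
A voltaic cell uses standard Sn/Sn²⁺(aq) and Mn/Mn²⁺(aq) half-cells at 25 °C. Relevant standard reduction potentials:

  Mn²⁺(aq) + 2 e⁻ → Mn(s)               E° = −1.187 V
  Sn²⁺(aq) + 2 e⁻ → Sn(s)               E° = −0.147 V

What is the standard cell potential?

Of the two couples in this cell, the one with the more positive reduction potential is reduced at the cathode: here that is Sn²⁺/Sn (−0.147 V); Mn²⁺/Mn (−1.187 V) is the anode.
E°cell = E°(cathode) − E°(anode) = −0.147 − (−1.187) = +1.040 V.

+1.040 V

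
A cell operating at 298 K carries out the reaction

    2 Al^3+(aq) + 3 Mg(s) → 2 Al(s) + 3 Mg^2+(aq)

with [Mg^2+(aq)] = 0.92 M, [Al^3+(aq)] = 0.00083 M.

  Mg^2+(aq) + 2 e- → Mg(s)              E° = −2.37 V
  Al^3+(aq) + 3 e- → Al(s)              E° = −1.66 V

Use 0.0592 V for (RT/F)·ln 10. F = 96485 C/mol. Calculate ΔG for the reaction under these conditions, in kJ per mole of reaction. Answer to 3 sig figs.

−376 kJ/mol

E°cell = −1.66 − (−2.37) = +0.71 V; the balanced reaction transfers n = 6 electrons.
Here Q = [Mg^2+(aq)]^3 / [Al^3+(aq)]^2 = 1.13×10^6 (log Q = 6.053), giving E = +0.71 − (0.0592/6)·(6.053) = +0.6503 V.
ΔG = −nFE = −(6)(96485)(+0.6503) J/mol = −376 kJ/mol.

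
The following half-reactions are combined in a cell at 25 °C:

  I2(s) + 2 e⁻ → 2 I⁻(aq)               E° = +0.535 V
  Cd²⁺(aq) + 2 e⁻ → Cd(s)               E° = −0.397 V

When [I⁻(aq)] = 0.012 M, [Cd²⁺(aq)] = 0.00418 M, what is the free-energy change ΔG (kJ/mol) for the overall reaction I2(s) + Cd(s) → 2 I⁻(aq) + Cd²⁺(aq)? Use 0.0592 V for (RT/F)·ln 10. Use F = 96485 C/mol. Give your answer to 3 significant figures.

With I₂/I⁻ reduced at the cathode, E°cell = +0.535 − (−0.397) = +0.932 V and n = 2.
Here Q = [I⁻(aq)]^2·[Cd²⁺(aq)] = 6.02×10^−7 (log Q = −6.220), giving E = +0.932 − (0.0592/2)·(−6.220) = +1.1161 V.
Then ΔG = −nFE = −2 × 96485 × +1.1161 J/mol = −215 kJ/mol.

−215 kJ/mol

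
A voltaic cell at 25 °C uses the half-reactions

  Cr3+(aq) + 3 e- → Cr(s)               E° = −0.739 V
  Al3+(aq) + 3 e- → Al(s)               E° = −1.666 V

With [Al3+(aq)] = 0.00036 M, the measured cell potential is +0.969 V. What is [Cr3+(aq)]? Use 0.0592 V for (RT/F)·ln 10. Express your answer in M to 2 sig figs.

0.048 M

The Cr³⁺/Cr couple has the larger reduction potential, so it is the cathode: E°cell = −0.739 − (−1.666) = +0.927 V and n = 3.
Rearranging E = E° − (0.0592/n)·log Q gives log Q = 3(+0.927 − (+0.969))/0.0592 = −2.128.
Balancing electrons gives Cr3+(aq) + Al(s) → Cr(s) + Al3+(aq); thus Q = [Al3+(aq)] / [Cr3+(aq)].
Isolating [Cr3+(aq)] in Q = 10^{−2.128} yields log [Cr3+(aq)] = −1.316, i.e. 0.048 M.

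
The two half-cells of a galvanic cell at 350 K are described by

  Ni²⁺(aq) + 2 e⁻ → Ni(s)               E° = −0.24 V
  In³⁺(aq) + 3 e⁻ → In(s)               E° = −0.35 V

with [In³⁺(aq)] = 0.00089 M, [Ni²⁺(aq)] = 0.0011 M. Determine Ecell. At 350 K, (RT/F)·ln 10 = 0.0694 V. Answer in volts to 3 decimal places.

Ni²⁺/Ni is reduced (cathode, E° = −0.24 V) and In³⁺/In is oxidized (anode).
E°cell = E°cat − E°an = −0.24 − (−0.35) = +0.11 V; n = 6.
The balanced reaction is 3 Ni²⁺(aq) + 2 In(s) → 3 Ni(s) + 2 In³⁺(aq), so Q = [In³⁺(aq)]^2 / [Ni²⁺(aq)]^3 = 595 and log Q = 2.775.
E = E° − (0.0694/n)·log Q = +0.11 − (0.0694/6)(2.775) = +0.078 V.

+0.078 V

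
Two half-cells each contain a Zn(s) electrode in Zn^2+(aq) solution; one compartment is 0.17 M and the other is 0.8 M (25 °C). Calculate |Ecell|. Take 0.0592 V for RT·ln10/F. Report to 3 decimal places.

0.020 V

For a concentration cell E°cell = 0, since both electrodes use the same couple.
The compartment with the higher Zn^2+(aq) concentration (0.8 M) acts as the cathode; ions are reduced there and produced at the dilute (0.17 M) anode.
With n = 2, Ecell = −(0.0592/2)·log([dilute]/[conc]) = −(0.0592/2)·log(0.17/0.8) = +0.020 V.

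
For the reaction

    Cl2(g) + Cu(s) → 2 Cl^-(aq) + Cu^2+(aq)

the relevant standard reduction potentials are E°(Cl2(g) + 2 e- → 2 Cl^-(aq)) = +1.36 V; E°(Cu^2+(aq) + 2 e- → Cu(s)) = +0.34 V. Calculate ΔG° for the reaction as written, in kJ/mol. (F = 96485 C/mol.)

−197 kJ/mol

In the reaction as written Cl2(g) is reduced, so the Cl₂/Cl⁻ couple is the cathode and Cu²⁺/Cu is the anode.
E°cell = +1.36 − (+0.34) = +1.02 V; balancing electrons gives n = 2.
ΔG° = −nFE°cell = −(2)(96485)(+1.02) J/mol = −197 kJ/mol.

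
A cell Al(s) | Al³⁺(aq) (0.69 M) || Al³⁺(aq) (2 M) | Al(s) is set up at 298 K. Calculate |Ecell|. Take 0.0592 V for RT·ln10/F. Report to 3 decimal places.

0.009 V

For a concentration cell E°cell = 0, since both electrodes use the same couple.
The compartment with the higher Al³⁺(aq) concentration (2 M) acts as the cathode; ions are reduced there and produced at the dilute (0.69 M) anode.
With n = 3, Ecell = −(0.0592/3)·log([dilute]/[conc]) = −(0.0592/3)·log(0.69/2) = +0.009 V.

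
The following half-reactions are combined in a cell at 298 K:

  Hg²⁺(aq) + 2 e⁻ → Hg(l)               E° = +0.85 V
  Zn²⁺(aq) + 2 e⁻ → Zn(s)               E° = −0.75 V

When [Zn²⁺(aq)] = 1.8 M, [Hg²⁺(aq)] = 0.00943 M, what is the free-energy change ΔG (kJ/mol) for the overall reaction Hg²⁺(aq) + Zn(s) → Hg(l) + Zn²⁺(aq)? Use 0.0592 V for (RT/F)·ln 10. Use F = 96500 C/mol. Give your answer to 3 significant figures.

E°cell = +0.85 − (−0.75) = +1.60 V; the balanced reaction transfers n = 2 electrons.
The reaction quotient is [Zn²⁺(aq)] / [Hg²⁺(aq)] = 191; by Nernst, E = +1.60 − (0.0592/2)(2.281) = +1.5325 V.
ΔG = −nFE = −(2)(96500)(+1.5325) J/mol = −296 kJ/mol.

−296 kJ/mol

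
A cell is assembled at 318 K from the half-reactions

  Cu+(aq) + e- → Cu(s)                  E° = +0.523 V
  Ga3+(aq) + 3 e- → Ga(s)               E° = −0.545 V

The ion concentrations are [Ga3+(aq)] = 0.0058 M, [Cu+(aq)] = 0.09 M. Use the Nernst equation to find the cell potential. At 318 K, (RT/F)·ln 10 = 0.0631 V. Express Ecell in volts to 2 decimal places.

Cu⁺/Cu is reduced (cathode, E° = +0.523 V) and Ga³⁺/Ga is oxidized (anode).
E°cell = E°cat − E°an = +0.523 − (−0.545) = +1.068 V; n = 3.
For the overall reaction 3 Cu+(aq) + Ga(s) → 3 Cu(s) + Ga3+(aq), Q = [Ga3+(aq)] / [Cu+(aq)]^3 = 7.96, giving log Q = 0.901.
Applying E = E° − (RT ln10/nF)·log Q gives +1.068 − (0.0631/3)(0.901) = +1.05 V.

+1.05 V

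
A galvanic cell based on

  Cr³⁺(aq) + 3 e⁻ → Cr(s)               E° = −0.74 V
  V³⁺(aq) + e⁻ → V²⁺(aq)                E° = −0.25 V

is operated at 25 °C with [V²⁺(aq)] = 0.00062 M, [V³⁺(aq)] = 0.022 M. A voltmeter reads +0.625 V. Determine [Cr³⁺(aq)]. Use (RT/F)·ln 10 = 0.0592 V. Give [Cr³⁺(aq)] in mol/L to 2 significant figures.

With V³⁺/V²⁺ at the cathode and Cr³⁺/Cr at the anode, E°cell = −0.25 − (−0.74) = +0.49 V (n = 3).
From the Nernst equation, log Q = n(E° − E)/0.0592 = 3·(+0.49 − (+0.625))/0.0592 = −6.841.
For 3 V³⁺(aq) + Cr(s) → 3 V²⁺(aq) + Cr³⁺(aq), the reaction quotient is Q = ([V²⁺(aq)]^3·[Cr³⁺(aq)]) / [V³⁺(aq)]^3.
Isolating [Cr³⁺(aq)] in Q = 10^{−6.841} yields log [Cr³⁺(aq)] = −2.191, i.e. 0.0064 M.

0.0064 M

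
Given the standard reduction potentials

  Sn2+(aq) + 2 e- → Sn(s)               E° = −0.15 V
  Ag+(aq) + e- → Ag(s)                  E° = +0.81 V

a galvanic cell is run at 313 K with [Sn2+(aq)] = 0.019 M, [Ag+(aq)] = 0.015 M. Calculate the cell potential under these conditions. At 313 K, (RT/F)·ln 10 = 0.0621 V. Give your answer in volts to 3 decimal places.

Since E°(Ag⁺/Ag) > E°(Sn²⁺/Sn), Ag⁺/Ag serves as the cathode.
The standard potential is +0.81 − (−0.15) = +0.96 V and the balanced reaction transfers n = 2 electrons.
Balancing gives 2 Ag+(aq) + Sn(s) → 2 Ag(s) + Sn2+(aq); hence Q = [Sn2+(aq)] / [Ag+(aq)]^2 = 84.4 (log Q = 1.927).
Applying E = E° − (RT ln10/nF)·log Q gives +0.96 − (0.0621/2)(1.927) = +0.900 V.

+0.900 V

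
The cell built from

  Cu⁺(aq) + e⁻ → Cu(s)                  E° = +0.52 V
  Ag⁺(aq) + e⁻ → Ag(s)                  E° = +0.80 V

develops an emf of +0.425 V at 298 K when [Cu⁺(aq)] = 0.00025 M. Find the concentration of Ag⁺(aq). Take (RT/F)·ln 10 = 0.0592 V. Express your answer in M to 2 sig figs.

0.070 M

Ag⁺/Ag is the cathode (higher E°); E°cell = +0.80 − (+0.52) = +0.28 V with n = 1.
Rearranging E = E° − (0.0592/n)·log Q gives log Q = 1(+0.28 − (+0.425))/0.0592 = −2.449.
Balancing electrons gives Ag⁺(aq) + Cu(s) → Ag(s) + Cu⁺(aq); thus Q = [Cu⁺(aq)] / [Ag⁺(aq)].
Substituting the known concentrations and solving, log [Ag⁺(aq)] = −1.153 and [Ag⁺(aq)] = 0.070 M.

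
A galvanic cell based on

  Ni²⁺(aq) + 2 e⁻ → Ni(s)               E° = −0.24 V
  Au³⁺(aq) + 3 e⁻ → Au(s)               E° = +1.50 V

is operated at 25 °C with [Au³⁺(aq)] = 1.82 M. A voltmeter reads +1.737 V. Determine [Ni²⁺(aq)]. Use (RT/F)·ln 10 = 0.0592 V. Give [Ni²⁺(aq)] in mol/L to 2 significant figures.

With Au³⁺/Au at the cathode and Ni²⁺/Ni at the anode, E°cell = +1.50 − (−0.24) = +1.74 V (n = 6).
From the Nernst equation, log Q = n(E° − E)/0.0592 = 6·(+1.74 − (+1.737))/0.0592 = 0.304.
Balancing electrons gives 2 Au³⁺(aq) + 3 Ni(s) → 2 Au(s) + 3 Ni²⁺(aq); thus Q = [Ni²⁺(aq)]^3 / [Au³⁺(aq)]^2.
Solving for the unknown gives log [Ni²⁺(aq)] = 0.275, so [Ni²⁺(aq)] ≈ 1.9 M.

1.9 M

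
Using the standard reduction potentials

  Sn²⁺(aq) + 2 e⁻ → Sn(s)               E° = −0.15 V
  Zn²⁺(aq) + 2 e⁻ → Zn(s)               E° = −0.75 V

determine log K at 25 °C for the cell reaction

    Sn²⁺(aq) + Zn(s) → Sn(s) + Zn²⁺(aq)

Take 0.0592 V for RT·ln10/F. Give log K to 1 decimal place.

The Sn²⁺/Sn couple is reduced (cathode); E°cell = −0.15 − (−0.75) = +0.60 V with n = 2.
At equilibrium E = 0, so log K = nE°cell / 0.0592 = (2)(+0.60) / 0.0592 = 20.3.

log K = 20.3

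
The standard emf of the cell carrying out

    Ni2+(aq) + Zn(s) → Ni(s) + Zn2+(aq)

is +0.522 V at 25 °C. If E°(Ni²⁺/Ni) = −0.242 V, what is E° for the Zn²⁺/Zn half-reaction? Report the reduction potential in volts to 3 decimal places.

In the reaction as written the Ni²⁺/Ni couple is reduced (cathode) and Zn²⁺/Zn is oxidized (anode), so E°cell = E°(Ni²⁺/Ni) − E°(Zn²⁺/Zn).
E°(Zn²⁺/Zn) = E°(cathode) − E°cell = −0.242 − (+0.522) = −0.764 V.

−0.764 V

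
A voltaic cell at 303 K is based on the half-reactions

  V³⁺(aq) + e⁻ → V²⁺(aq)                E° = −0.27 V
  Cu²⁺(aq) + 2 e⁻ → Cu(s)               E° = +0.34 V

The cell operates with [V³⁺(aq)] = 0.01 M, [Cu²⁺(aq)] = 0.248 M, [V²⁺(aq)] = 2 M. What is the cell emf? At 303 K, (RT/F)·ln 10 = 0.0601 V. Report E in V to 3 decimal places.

Since E°(Cu²⁺/Cu) > E°(V³⁺/V²⁺), Cu²⁺/Cu serves as the cathode.
E°cell = E°cat − E°an = +0.34 − (−0.27) = +0.61 V; n = 2.
The balanced reaction is Cu²⁺(aq) + 2 V²⁺(aq) → Cu(s) + 2 V³⁺(aq), so Q = [V³⁺(aq)]^2 / ([Cu²⁺(aq)]·[V²⁺(aq)]^2) = 0.000101 and log Q = −3.997.
By the Nernst equation, E = +0.61 − (0.0601/2)·(−3.997) = +0.730 V.

+0.730 V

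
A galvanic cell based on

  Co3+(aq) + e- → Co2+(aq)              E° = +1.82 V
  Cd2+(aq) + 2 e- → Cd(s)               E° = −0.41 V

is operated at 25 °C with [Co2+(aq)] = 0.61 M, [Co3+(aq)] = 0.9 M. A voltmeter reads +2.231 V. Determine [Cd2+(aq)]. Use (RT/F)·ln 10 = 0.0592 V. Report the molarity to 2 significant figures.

2.0 M

With Co³⁺/Co²⁺ at the cathode and Cd²⁺/Cd at the anode, E°cell = +1.82 − (−0.41) = +2.23 V (n = 2).
From the Nernst equation, log Q = n(E° − E)/0.0592 = 2·(+2.23 − (+2.231))/0.0592 = −0.034.
Balancing electrons gives 2 Co3+(aq) + Cd(s) → 2 Co2+(aq) + Cd2+(aq); thus Q = ([Co2+(aq)]^2·[Cd2+(aq)]) / [Co3+(aq)]^2.
Substituting the known concentrations and solving, log [Cd2+(aq)] = 0.304 and [Cd2+(aq)] = 2.0 M.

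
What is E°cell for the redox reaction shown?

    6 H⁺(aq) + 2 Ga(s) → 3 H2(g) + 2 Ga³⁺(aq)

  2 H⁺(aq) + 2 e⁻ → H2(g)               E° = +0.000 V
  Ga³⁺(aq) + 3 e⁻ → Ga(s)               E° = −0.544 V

H⁺(aq) gains electrons, so the 2H⁺/H₂ couple is the cathode; the Ga³⁺/Ga couple is the anode.
E°cell = E°(cathode) − E°(anode) = +0.000 − (−0.544) = +0.544 V.

+0.544 V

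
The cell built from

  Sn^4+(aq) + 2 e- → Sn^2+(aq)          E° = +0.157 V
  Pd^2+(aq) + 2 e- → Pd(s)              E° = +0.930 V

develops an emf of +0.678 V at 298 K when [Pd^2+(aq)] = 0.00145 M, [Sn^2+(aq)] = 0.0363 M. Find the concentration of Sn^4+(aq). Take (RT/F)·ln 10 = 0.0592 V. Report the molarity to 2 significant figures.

0.085 M

Pd²⁺/Pd is the cathode (higher E°); E°cell = +0.930 − (+0.157) = +0.773 V with n = 2.
Since E = E° − (0.0592/n)·log Q, log Q = n(E° − E)/0.0592 = 3.209.
The balanced reaction is Pd^2+(aq) + Sn^2+(aq) → Pd(s) + Sn^4+(aq), so Q = [Sn^4+(aq)] / ([Pd^2+(aq)]·[Sn^2+(aq)]).
Substituting the known concentrations and solving, log [Sn^4+(aq)] = −1.070 and [Sn^4+(aq)] = 0.085 M.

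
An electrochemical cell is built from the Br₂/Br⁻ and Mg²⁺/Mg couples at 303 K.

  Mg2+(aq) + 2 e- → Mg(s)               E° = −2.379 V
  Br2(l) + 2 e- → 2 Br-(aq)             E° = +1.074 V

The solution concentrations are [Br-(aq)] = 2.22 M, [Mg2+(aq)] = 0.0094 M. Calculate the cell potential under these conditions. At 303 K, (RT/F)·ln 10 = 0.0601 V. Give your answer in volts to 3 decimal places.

+3.493 V

The Br₂/Br⁻ couple has the more positive E°, so it is the cathode; Mg²⁺/Mg is the anode.
E°cell = E°cat − E°an = +1.074 − (−2.379) = +3.453 V; n = 2.
For the overall reaction Br2(l) + Mg(s) → 2 Br-(aq) + Mg2+(aq), Q = [Br-(aq)]^2·[Mg2+(aq)] = 0.0463, giving log Q = −1.334.
E = E° − (0.0601/n)·log Q = +3.453 − (0.0601/2)(−1.334) = +3.493 V.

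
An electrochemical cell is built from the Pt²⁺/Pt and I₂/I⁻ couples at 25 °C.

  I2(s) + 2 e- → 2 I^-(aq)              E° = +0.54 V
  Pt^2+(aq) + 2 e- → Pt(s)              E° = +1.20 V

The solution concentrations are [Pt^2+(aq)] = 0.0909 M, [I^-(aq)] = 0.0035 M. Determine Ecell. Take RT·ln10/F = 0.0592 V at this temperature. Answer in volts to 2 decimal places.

Pt²⁺/Pt is reduced (cathode, E° = +1.20 V) and I₂/I⁻ is oxidized (anode).
E°cell = +1.20 − (+0.54) = +0.66 V, with n = 2 electrons transferred.
The balanced reaction is Pt^2+(aq) + 2 I^-(aq) → Pt(s) + I2(s), so Q = 1 / ([Pt^2+(aq)]·[I^-(aq)]^2) = 8.98×10^5 and log Q = 5.953.
Applying E = E° − (RT ln10/nF)·log Q gives +0.66 − (0.0592/2)(5.953) = +0.48 V.

+0.48 V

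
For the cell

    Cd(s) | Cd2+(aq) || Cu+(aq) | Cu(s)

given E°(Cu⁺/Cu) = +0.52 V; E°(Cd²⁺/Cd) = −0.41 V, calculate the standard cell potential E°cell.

By convention the left-hand electrode in cell notation is the anode (oxidation) and the right-hand electrode is the cathode (reduction).
E°cell = E°(right) − E°(left) = +0.52 − (−0.41) = +0.93 V.

+0.93 V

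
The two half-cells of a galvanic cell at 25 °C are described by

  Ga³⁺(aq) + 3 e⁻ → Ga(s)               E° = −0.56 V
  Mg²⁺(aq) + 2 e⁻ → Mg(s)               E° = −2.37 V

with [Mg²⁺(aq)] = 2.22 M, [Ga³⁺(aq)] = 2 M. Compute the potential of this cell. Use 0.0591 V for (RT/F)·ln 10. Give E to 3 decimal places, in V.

+1.806 V

Since E°(Ga³⁺/Ga) > E°(Mg²⁺/Mg), Ga³⁺/Ga serves as the cathode.
E°cell = −0.56 − (−2.37) = +1.81 V, with n = 6 electrons transferred.
The balanced reaction is 2 Ga³⁺(aq) + 3 Mg(s) → 2 Ga(s) + 3 Mg²⁺(aq), so Q = [Mg²⁺(aq)]^3 / [Ga³⁺(aq)]^2 = 2.74 and log Q = 0.437.
E = E° − (0.0591/n)·log Q = +1.81 − (0.0591/6)(0.437) = +1.806 V.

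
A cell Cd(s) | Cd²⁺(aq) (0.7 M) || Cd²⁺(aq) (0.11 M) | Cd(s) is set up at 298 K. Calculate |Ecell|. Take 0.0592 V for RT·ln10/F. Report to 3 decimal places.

For a concentration cell E°cell = 0, since both electrodes use the same couple.
The compartment with the higher Cd²⁺(aq) concentration (0.7 M) acts as the cathode; ions are reduced there and produced at the dilute (0.11 M) anode.
With n = 2, Ecell = −(0.0592/2)·log([dilute]/[conc]) = −(0.0592/2)·log(0.11/0.7) = +0.024 V.

0.024 V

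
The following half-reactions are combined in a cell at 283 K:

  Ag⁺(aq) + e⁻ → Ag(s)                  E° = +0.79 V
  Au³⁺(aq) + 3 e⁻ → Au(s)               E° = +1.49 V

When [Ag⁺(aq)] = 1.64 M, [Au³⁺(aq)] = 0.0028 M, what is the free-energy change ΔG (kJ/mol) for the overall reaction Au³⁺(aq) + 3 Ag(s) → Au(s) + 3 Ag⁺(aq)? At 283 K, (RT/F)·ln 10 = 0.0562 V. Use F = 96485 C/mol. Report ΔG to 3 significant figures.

−185 kJ/mol

The standard cell potential is +1.49 − (+0.79) = +0.70 V, with n = 3 electrons in the balanced equation.
Q = [Ag⁺(aq)]^3 / [Au³⁺(aq)] = 1.58×10^3, so log Q = 3.197 and E = +0.70 − (0.0562/3)(3.197) = +0.6401 V.
Finally ΔG = −nFE = −(3)(96485 C/mol)(+0.6401 V) = −185 kJ/mol.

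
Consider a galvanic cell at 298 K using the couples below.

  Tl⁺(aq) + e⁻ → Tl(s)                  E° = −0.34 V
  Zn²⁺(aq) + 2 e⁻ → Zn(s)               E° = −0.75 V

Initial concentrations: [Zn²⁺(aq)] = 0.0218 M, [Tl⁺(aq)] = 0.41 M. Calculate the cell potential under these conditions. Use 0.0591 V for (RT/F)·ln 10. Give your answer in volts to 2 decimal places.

Since E°(Tl⁺/Tl) > E°(Zn²⁺/Zn), Tl⁺/Tl serves as the cathode.
E°cell = −0.34 − (−0.75) = +0.41 V, with n = 2 electrons transferred.
For the overall reaction 2 Tl⁺(aq) + Zn(s) → 2 Tl(s) + Zn²⁺(aq), Q = [Zn²⁺(aq)] / [Tl⁺(aq)]^2 = 0.13, giving log Q = −0.887.
By the Nernst equation, E = +0.41 − (0.0591/2)·(−0.887) = +0.44 V.

+0.44 V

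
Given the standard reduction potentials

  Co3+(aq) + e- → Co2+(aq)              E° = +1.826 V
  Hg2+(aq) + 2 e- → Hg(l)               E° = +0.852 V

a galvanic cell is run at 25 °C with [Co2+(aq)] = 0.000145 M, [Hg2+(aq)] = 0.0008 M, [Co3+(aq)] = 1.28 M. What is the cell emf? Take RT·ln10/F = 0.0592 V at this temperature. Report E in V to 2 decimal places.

+1.30 V

The Co³⁺/Co²⁺ couple has the more positive E°, so it is the cathode; Hg²⁺/Hg is the anode.
The standard potential is +1.826 − (+0.852) = +0.974 V and the balanced reaction transfers n = 2 electrons.
The balanced reaction is 2 Co3+(aq) + Hg(l) → 2 Co2+(aq) + Hg2+(aq), so Q = ([Co2+(aq)]^2·[Hg2+(aq)]) / [Co3+(aq)]^2 = 1.03×10^−11 and log Q = −10.989.
E = E° − (0.0592/n)·log Q = +0.974 − (0.0592/2)(−10.989) = +1.30 V.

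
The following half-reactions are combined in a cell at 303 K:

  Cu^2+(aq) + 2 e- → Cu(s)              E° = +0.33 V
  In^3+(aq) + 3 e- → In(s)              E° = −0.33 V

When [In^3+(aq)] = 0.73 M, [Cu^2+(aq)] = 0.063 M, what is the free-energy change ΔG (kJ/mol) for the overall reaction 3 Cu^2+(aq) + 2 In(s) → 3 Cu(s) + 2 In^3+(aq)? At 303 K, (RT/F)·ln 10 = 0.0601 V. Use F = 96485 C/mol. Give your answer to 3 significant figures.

The standard cell potential is +0.33 − (−0.33) = +0.66 V, with n = 6 electrons in the balanced equation.
The reaction quotient is [In^3+(aq)]^2 / [Cu^2+(aq)]^3 = 2.13×10^3; by Nernst, E = +0.66 − (0.0601/6)(3.329) = +0.6267 V.
Then ΔG = −nFE = −6 × 96485 × +0.6267 J/mol = −363 kJ/mol.

−363 kJ/mol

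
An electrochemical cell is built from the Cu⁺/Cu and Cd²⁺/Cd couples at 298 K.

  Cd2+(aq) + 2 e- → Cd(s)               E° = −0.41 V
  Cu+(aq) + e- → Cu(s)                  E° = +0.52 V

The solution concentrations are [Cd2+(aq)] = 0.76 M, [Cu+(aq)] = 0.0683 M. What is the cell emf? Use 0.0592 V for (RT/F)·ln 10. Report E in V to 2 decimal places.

+0.86 V

The Cu⁺/Cu couple has the more positive E°, so it is the cathode; Cd²⁺/Cd is the anode.
E°cell = E°cat − E°an = +0.52 − (−0.41) = +0.93 V; n = 2.
For the overall reaction 2 Cu+(aq) + Cd(s) → 2 Cu(s) + Cd2+(aq), Q = [Cd2+(aq)] / [Cu+(aq)]^2 = 163, giving log Q = 2.212.
E = E° − (0.0592/n)·log Q = +0.93 − (0.0592/2)(2.212) = +0.86 V.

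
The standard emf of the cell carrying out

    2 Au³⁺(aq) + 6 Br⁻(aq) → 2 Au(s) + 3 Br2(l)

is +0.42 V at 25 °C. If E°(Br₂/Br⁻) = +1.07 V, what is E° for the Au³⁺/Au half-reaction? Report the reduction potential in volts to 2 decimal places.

+1.49 V

In the reaction as written the Au³⁺/Au couple is reduced (cathode) and Br₂/Br⁻ is oxidized (anode), so E°cell = E°(Au³⁺/Au) − E°(Br₂/Br⁻).
E°(Au³⁺/Au) = E°cell + E°(anode) = +0.42 + (+1.07) = +1.49 V.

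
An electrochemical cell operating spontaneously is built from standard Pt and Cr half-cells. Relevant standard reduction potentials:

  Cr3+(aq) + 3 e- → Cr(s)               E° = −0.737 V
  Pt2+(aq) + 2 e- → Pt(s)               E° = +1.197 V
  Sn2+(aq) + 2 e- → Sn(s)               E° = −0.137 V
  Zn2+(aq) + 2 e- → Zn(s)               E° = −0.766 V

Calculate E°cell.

+1.934 V

Of the two couples in this cell, the one with the more positive reduction potential is reduced at the cathode: here that is Pt²⁺/Pt (+1.197 V); Cr³⁺/Cr (−0.737 V) is the anode.
E°cell = E°(cathode) − E°(anode) = +1.197 − (−0.737) = +1.934 V.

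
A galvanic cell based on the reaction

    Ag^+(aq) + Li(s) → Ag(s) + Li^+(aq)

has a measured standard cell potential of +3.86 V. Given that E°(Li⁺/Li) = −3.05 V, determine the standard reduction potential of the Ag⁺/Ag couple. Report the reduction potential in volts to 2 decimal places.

+0.81 V

In the reaction as written the Ag⁺/Ag couple is reduced (cathode) and Li⁺/Li is oxidized (anode), so E°cell = E°(Ag⁺/Ag) − E°(Li⁺/Li).
E°(Ag⁺/Ag) = E°cell + E°(anode) = +3.86 + (−3.05) = +0.81 V.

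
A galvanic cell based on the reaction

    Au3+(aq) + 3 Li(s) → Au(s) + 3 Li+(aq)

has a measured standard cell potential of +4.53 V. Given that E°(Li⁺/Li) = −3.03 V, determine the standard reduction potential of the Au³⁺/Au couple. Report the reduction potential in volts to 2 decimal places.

+1.50 V

In the reaction as written the Au³⁺/Au couple is reduced (cathode) and Li⁺/Li is oxidized (anode), so E°cell = E°(Au³⁺/Au) − E°(Li⁺/Li).
E°(Au³⁺/Au) = E°cell + E°(anode) = +4.53 + (−3.03) = +1.50 V.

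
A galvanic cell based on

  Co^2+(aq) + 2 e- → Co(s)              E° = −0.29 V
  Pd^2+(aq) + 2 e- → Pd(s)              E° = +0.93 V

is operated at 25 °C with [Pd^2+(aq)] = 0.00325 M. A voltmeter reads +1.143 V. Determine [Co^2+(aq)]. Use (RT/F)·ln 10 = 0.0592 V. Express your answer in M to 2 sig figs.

1.3 M

With Pd²⁺/Pd at the cathode and Co²⁺/Co at the anode, E°cell = +0.93 − (−0.29) = +1.22 V (n = 2).
Since E = E° − (0.0592/n)·log Q, log Q = n(E° − E)/0.0592 = 2.601.
For Pd^2+(aq) + Co(s) → Pd(s) + Co^2+(aq), the reaction quotient is Q = [Co^2+(aq)] / [Pd^2+(aq)].
Solving for the unknown gives log [Co^2+(aq)] = 0.113, so [Co^2+(aq)] ≈ 1.3 M.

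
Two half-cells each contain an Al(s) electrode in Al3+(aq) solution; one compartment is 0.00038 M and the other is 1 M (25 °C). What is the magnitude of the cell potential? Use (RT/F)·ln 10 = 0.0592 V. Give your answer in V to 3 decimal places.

For a concentration cell E°cell = 0, since both electrodes use the same couple.
The compartment with the higher Al3+(aq) concentration (1 M) acts as the cathode; ions are reduced there and produced at the dilute (0.00038 M) anode.
With n = 3, Ecell = −(0.0592/3)·log([dilute]/[conc]) = −(0.0592/3)·log(0.00038/1) = +0.067 V.

0.067 V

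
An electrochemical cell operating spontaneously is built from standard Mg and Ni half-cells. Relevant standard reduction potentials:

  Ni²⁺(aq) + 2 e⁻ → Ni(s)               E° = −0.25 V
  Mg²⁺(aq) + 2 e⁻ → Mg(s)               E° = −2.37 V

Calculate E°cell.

Of the two couples in this cell, the one with the more positive reduction potential is reduced at the cathode: here that is Ni²⁺/Ni (−0.25 V); Mg²⁺/Mg (−2.37 V) is the anode.
E°cell = E°(cathode) − E°(anode) = −0.25 − (−2.37) = +2.12 V.

+2.12 V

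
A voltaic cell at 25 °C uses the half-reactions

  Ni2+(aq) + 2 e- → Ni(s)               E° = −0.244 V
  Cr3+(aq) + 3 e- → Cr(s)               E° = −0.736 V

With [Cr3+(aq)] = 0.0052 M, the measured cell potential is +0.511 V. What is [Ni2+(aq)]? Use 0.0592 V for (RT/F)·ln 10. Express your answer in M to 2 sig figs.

The Ni²⁺/Ni couple has the larger reduction potential, so it is the cathode: E°cell = −0.244 − (−0.736) = +0.492 V and n = 6.
Since E = E° − (0.0592/n)·log Q, log Q = n(E° − E)/0.0592 = −1.926.
Balancing electrons gives 3 Ni2+(aq) + 2 Cr(s) → 3 Ni(s) + 2 Cr3+(aq); thus Q = [Cr3+(aq)]^2 / [Ni2+(aq)]^3.
Isolating [Ni2+(aq)] in Q = 10^{−1.926} yields log [Ni2+(aq)] = −0.881, i.e. 0.13 M.

0.13 M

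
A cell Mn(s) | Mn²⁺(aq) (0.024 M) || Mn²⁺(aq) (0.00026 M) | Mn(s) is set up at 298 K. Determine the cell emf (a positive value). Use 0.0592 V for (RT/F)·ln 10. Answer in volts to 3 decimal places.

For a concentration cell E°cell = 0, since both electrodes use the same couple.
The compartment with the higher Mn²⁺(aq) concentration (0.024 M) acts as the cathode; ions are reduced there and produced at the dilute (0.00026 M) anode.
With n = 2, Ecell = −(0.0592/2)·log([dilute]/[conc]) = −(0.0592/2)·log(0.00026/0.024) = +0.058 V.

0.058 V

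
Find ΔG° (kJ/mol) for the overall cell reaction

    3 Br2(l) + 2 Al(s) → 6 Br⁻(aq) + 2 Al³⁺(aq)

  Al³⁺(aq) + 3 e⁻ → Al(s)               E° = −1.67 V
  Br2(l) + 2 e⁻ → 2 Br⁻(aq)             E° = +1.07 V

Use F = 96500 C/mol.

−1586 kJ/mol

In the reaction as written Br2(l) is reduced, so the Br₂/Br⁻ couple is the cathode and Al³⁺/Al is the anode.
E°cell = +1.07 − (−1.67) = +2.74 V; balancing electrons gives n = 6.
ΔG° = −nFE°cell = −(6)(96500)(+2.74) J/mol = −1586 kJ/mol.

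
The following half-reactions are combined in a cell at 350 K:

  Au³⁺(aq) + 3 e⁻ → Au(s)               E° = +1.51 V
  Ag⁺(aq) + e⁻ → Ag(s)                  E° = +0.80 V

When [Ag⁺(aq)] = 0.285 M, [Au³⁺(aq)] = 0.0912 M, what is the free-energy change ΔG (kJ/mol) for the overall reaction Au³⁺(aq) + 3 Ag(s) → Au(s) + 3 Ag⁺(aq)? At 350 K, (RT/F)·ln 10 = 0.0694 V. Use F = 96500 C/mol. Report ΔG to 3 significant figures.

The standard cell potential is +1.51 − (+0.80) = +0.71 V, with n = 3 electrons in the balanced equation.
Here Q = [Ag⁺(aq)]^3 / [Au³⁺(aq)] = 0.254 (log Q = −0.595), giving E = +0.71 − (0.0694/3)·(−0.595) = +0.7238 V.
Finally ΔG = −nFE = −(3)(96500 C/mol)(+0.7238 V) = −210 kJ/mol.

−210 kJ/mol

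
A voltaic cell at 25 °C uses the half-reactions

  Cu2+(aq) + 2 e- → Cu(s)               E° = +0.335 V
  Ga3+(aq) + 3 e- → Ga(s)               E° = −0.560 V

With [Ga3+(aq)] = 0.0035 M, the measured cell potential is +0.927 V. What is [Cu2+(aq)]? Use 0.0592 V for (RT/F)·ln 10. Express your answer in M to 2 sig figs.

0.28 M

The Cu²⁺/Cu couple has the larger reduction potential, so it is the cathode: E°cell = +0.335 − (−0.560) = +0.895 V and n = 6.
From the Nernst equation, log Q = n(E° − E)/0.0592 = 6·(+0.895 − (+0.927))/0.0592 = −3.243.
The balanced reaction is 3 Cu2+(aq) + 2 Ga(s) → 3 Cu(s) + 2 Ga3+(aq), so Q = [Ga3+(aq)]^2 / [Cu2+(aq)]^3.
Isolating [Cu2+(aq)] in Q = 10^{−3.243} yields log [Cu2+(aq)] = −0.556, i.e. 0.28 M.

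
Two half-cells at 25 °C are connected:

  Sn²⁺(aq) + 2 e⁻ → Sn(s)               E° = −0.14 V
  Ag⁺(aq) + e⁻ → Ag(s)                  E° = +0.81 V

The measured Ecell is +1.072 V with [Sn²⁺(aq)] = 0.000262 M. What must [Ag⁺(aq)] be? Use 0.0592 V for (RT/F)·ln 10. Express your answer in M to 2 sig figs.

1.9 M

With Ag⁺/Ag at the cathode and Sn²⁺/Sn at the anode, E°cell = +0.81 − (−0.14) = +0.95 V (n = 2).
Rearranging E = E° − (0.0592/n)·log Q gives log Q = 2(+0.95 − (+1.072))/0.0592 = −4.122.
Balancing electrons gives 2 Ag⁺(aq) + Sn(s) → 2 Ag(s) + Sn²⁺(aq); thus Q = [Sn²⁺(aq)] / [Ag⁺(aq)]^2.
Substituting the known concentrations and solving, log [Ag⁺(aq)] = 0.270 and [Ag⁺(aq)] = 1.9 M.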